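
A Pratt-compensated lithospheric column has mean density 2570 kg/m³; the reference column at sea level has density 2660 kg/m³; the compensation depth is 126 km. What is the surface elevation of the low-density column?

ρ_ref D = ρ (D + h) → h = D (ρ_ref − ρ)/ρ.
h = 126 km × (2660 − 2570)/2570 = 4.41 km.

4.41 km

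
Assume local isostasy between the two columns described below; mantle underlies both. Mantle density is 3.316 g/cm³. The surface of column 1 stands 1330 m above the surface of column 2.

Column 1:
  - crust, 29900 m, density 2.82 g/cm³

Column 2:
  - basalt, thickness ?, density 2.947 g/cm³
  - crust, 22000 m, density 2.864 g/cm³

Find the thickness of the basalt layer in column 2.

1290 m

Take the compensation level at the base of the deeper column (depth z_c below the surface of column 1) and equate Σ ρ_i t_i down to z_c; mantle fills any gap and the z_c terms cancel.
Column 1: 29900×2.82 + (z_c − 29900)×3.316
Column 2: 1330×0 + x×2.947 + 22000×2.864 + (z_c − 1330 − 22000 − x)×3.316
The z_c×3.316 term appears on both sides and cancels. Collect the known terms of each column as K = Σ(ρt)_known − 3.316 × (depth of known layers): K_1 = 84318 − 3.316×29900 = −14830.4; K_2 = 63008 − 3.316×(1330 + 22000) = −14354.28.
Balance: K_1 = K_2 − x×(3.316 − 2.947), so x = (K_2 − K_1)/(3.316 − 2.947) = 476.12/0.369 = 1290 m.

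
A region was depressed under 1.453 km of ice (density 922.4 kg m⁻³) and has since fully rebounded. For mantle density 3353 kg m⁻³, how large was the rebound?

Removing the load lets mantle flow back in; uplift u satisfies ρ_ice t = ρ_m u.
u = t ρ_ice/ρ_m = 1.453 km × 922.4/3353 = 0.4 km.

0.4 km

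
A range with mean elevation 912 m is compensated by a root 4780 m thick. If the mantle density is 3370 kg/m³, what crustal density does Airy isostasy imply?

2830 kg/m³

ρ_c h = (ρ_m − ρ_c) r → ρ_c (h + r) = ρ_m r → ρ_c = ρ_m r / (h + r).
ρ_c = 3370 × 4780 m / (912 m + 4780 m) = 2830 kg/m³.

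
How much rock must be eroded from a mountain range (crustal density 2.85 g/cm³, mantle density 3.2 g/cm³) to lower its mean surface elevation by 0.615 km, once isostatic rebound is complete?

Net drop Δ = e − u = e − e ρ_c/ρ_m = e (ρ_m − ρ_c)/ρ_m.
e = Δ ρ_m/(ρ_m − ρ_c) = 0.615 km × 3.2/0.35 = 5.62 km.

5.62 km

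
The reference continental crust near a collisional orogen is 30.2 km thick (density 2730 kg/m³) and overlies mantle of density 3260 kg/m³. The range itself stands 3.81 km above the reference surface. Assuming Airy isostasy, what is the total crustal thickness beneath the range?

Root depth r = h ρ_c / (ρ_m − ρ_c) = 3.81 km × 2730 / 530 = 19.63 km.
Total thickness = T + h + r = 30.2 km + 3.81 km + 19.63 km = 53.6 km.

53.6 km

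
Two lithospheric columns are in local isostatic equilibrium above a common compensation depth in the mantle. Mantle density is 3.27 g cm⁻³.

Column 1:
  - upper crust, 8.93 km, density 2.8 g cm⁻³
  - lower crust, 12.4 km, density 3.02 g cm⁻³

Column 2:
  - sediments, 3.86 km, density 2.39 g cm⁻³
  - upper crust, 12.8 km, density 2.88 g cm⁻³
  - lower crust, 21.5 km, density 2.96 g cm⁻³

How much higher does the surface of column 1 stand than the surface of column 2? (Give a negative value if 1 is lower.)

−2.37 km

For any compensation level in the mantle, the mantle terms cancel and isostasy reduces to e = (Σt_1 − Σt_2) − (Σ(ρt)_1 − Σ(ρt)_2) / ρ_m.
Σt_1 = 21.33 km; Σt_2 = 38.16 km; Σ(ρt)_1 = 62.452; Σ(ρt)_2 = 109.7294 (in km·g cm⁻³).
e = (21.33 − 38.16) − (62.452 − 109.7294) / 3.27 = −2.37 km.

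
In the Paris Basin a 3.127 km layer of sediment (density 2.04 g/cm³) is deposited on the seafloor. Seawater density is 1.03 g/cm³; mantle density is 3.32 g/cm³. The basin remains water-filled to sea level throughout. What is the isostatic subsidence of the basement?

1.38 km

Submarine loading: the sediment displaces seawater, and the subsidence is in turn flooded, so s (ρ_m − ρ_w) = t (ρ_sed − ρ_w).
s = 3.127 km × (2.04 − 1.03) / (3.32 − 1.03) = 1.38 km.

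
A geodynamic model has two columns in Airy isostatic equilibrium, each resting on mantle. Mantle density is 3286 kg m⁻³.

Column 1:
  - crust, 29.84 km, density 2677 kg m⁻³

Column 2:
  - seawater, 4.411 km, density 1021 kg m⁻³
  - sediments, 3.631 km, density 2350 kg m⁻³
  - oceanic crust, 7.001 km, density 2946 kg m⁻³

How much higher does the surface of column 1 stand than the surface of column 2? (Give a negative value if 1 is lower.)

For any compensation level in the mantle, the mantle terms cancel and isostasy reduces to e = (Σt_1 − Σt_2) − (Σ(ρt)_1 − Σ(ρt)_2) / ρ_m.
Σt_1 = 29.84 km; Σt_2 = 15.043 km; Σ(ρt)_1 = 79881.68; Σ(ρt)_2 = 33661.427 (in km·kg m⁻³).
e = (29.84 − 15.043) − (79881.68 − 33661.427) / 3286 = 0.731 km.

0.731 km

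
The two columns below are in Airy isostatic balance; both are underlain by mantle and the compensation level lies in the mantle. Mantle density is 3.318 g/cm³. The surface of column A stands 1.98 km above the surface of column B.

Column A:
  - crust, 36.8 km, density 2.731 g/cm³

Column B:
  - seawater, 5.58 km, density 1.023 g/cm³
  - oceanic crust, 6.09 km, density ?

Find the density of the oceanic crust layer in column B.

Take the compensation level at the base of the deeper column (depth z_c below the surface of column A) and equate Σ ρ_i t_i down to z_c; mantle fills any gap and the z_c terms cancel.
Column A: 36.8×2.731 + (z_c − 36.8)×3.318
Column B: 1.98×0 + 5.58×1.023 + 6.09×ρ + (z_c − 1.98 − 11.67)×3.318
The z_c×3.318 term appears on both sides and cancels. Collect the known terms of each column as K = Σ(ρt)_known − 3.318 × (depth of known layers): K_A = 100.5008 − 3.318×36.8 = −21.6016; K_B = 5.70834 − 3.318×(1.98 + 11.67) = −39.58236.
Balance: K_A = K_B + 6.09×ρ, so ρ = (K_A − K_B)/6.09 = 17.9808/6.09 = 2.95 g/cm³.

2.95 g/cm³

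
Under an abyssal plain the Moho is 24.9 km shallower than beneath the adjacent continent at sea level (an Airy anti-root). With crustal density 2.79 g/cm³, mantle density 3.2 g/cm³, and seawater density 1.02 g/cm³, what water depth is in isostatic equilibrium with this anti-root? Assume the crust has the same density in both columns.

5.77 km

Replacing a thickness d of crust by seawater at the top must be balanced by replacing crust with mantle at the base: d (ρ_c − ρ_w) = a (ρ_m − ρ_c).
d = a (ρ_m − ρ_c)/(ρ_c − ρ_w) = 24.9 km × 0.41/1.77 = 5.77 km.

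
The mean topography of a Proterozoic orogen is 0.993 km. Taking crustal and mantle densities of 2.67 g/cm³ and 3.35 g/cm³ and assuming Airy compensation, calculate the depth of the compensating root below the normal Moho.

By Archimedes' principle applied to the lithosphere: the weight of the topography is balanced by the buoyancy of the root, ρ_c h = (ρ_m − ρ_c) r.
r = h · ρ_c / (ρ_m − ρ_c) = 0.993 km × 2.67 / (3.35 − 2.67) = 3.9 km.

3.9 km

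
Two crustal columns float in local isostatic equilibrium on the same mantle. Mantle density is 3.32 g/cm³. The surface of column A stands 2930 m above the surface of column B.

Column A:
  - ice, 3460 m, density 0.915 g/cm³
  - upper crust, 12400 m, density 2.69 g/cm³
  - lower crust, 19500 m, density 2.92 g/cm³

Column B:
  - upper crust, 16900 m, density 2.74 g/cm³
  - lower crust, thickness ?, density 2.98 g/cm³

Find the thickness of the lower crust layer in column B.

Take the compensation level at the base of the deeper column (depth z_c below the surface of column A) and equate Σ ρ_i t_i down to z_c; mantle fills any gap and the z_c terms cancel.
Column A: 3460×0.915 + 12400×2.69 + 19500×2.92 + (z_c − 35360)×3.32
Column B: 2930×0 + 16900×2.74 + x×2.98 + (z_c − 2930 − 16900 − x)×3.32
The z_c×3.32 term appears on both sides and cancels. Collect the known terms of each column as K = Σ(ρt)_known − 3.32 × (depth of known layers): K_A = 93461.9 − 3.32×35360 = −23933.3; K_B = 46306 − 3.32×(2930 + 16900) = −19529.6.
Balance: K_A = K_B − x×(3.32 − 2.98), so x = (K_B − K_A)/(3.32 − 2.98) = 4403.7/0.34 = 13000 m.

13000 m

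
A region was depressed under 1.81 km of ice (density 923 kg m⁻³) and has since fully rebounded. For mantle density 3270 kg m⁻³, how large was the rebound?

Removing the load lets mantle flow back in; uplift u satisfies ρ_ice t = ρ_m u.
u = t ρ_ice/ρ_m = 1.81 km × 923/3270 = 0.511 km.

0.511 km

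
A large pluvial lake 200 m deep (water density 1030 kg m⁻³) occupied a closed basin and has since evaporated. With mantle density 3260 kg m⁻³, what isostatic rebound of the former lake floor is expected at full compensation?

u = d ρ_w/ρ_m = 200 m × 1030/3260 = 63.2 m.

63.2 m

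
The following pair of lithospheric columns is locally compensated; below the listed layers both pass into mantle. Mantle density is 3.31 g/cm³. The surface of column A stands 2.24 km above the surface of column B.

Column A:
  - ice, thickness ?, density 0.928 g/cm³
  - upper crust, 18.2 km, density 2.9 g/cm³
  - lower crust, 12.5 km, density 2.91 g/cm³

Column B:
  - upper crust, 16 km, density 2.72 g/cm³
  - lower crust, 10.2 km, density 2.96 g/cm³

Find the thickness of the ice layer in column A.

Take the compensation level at the base of the deeper column (depth z_c below the surface of column A) and equate Σ ρ_i t_i down to z_c; mantle fills any gap and the z_c terms cancel.
Column A: x×0.928 + 18.2×2.9 + 12.5×2.91 + (z_c − 30.7 − x)×3.31
Column B: 2.24×0 + 16×2.72 + 10.2×2.96 + (z_c − 2.24 − 26.2)×3.31
The z_c×3.31 term appears on both sides and cancels. Collect the known terms of each column as K = Σ(ρt)_known − 3.31 × (depth of known layers): K_A = 89.155 − 3.31×30.7 = −12.462; K_B = 73.712 − 3.31×(2.24 + 26.2) = −20.4244.
Balance: K_A − x×(3.31 − 0.928) = K_B, so x = (K_A − K_B)/(3.31 − 0.928) = 7.9624/2.382 = 3.34 km.

3.34 km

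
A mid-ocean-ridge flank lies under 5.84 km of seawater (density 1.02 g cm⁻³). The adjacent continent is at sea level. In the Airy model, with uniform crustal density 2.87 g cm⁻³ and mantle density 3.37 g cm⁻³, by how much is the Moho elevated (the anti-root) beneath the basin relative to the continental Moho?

21.6 km

Equating mass per unit area of the two columns: replacing crust with seawater at the top is compensated by replacing crust with mantle at the base: d (ρ_c − ρ_w) = a (ρ_m − ρ_c).
a = d (ρ_c − ρ_w)/(ρ_m − ρ_c) = 5.84 km × 1.85/0.5 = 21.6 km.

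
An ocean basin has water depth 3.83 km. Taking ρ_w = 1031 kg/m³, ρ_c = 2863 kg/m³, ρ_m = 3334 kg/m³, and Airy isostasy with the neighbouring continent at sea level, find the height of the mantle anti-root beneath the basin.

14.9 km

Isostatic balance requires: replacing crust with seawater at the top is compensated by replacing crust with mantle at the base: d (ρ_c − ρ_w) = a (ρ_m − ρ_c).
a = d (ρ_c − ρ_w)/(ρ_m − ρ_c) = 3.83 km × 1832/471 = 14.9 km.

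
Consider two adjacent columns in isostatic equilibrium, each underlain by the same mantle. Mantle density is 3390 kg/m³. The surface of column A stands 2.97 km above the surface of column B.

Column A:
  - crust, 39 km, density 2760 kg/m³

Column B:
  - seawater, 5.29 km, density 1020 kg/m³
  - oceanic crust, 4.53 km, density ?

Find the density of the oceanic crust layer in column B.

2960 kg/m³

Take the compensation level at the base of the deeper column (depth z_c below the surface of column A) and equate Σ ρ_i t_i down to z_c; mantle fills any gap and the z_c terms cancel.
Column A: 39×2760 + (z_c − 39)×3390
Column B: 2.97×0 + 5.29×1020 + 4.53×ρ + (z_c − 2.97 − 9.82)×3390
The z_c×3390 term appears on both sides and cancels. Collect the known terms of each column as K = Σ(ρt)_known − 3390 × (depth of known layers): K_A = 107640 − 3390×39 = −24570; K_B = 5395.8 − 3390×(2.97 + 9.82) = −37962.3.
Balance: K_A = K_B + 4.53×ρ, so ρ = (K_A − K_B)/4.53 = 13392.3/4.53 = 2960 kg/m³.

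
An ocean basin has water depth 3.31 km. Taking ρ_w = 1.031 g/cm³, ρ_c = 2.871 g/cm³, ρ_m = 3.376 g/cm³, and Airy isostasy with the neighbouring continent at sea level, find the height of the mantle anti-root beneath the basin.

12.1 km

For local isostatic compensation: replacing crust with seawater at the top is compensated by replacing crust with mantle at the base: d (ρ_c − ρ_w) = a (ρ_m − ρ_c).
a = d (ρ_c − ρ_w)/(ρ_m − ρ_c) = 3.31 km × 1.84/0.505 = 12.1 km.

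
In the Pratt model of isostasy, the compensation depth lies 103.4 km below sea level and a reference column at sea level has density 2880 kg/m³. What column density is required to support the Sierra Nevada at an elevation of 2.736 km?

2810 kg/m³

Pratt balance: ρ_ref D = ρ (D + h).
ρ = ρ_ref D/(D + h) = 2880 × 103.4 km/(103.4 km + 2.736 km) = 2810 kg/m³.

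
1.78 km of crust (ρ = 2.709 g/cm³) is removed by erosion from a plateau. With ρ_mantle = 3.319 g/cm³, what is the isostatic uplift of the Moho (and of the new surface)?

Unloading: uplift u = e ρ_c/ρ_m = 1.78 km × 2.709/3.319 = 1.45 km.

1.45 km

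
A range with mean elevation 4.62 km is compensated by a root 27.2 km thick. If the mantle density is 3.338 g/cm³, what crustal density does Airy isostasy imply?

ρ_c h = (ρ_m − ρ_c) r → ρ_c (h + r) = ρ_m r → ρ_c = ρ_m r / (h + r).
ρ_c = 3.338 × 27.2 km / (4.62 km + 27.2 km) = 2.85 g/cm³.

2.85 g/cm³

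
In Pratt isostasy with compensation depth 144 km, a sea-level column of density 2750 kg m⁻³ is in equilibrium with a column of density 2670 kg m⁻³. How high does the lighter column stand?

ρ_ref D = ρ (D + h) → h = D (ρ_ref − ρ)/ρ.
h = 144 km × (2750 − 2670)/2670 = 4.31 km.

4.31 km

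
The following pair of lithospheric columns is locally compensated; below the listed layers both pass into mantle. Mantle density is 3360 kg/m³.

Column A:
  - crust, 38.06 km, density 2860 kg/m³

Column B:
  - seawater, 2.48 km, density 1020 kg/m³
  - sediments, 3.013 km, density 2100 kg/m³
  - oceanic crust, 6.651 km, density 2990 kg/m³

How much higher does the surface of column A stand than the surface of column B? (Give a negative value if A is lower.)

2.07 km

For any compensation level in the mantle, the mantle terms cancel and isostasy reduces to e = (Σt_A − Σt_B) − (Σ(ρt)_A − Σ(ρt)_B) / ρ_m.
Σt_A = 38.06 km; Σt_B = 12.144 km; Σ(ρt)_A = 108851.6; Σ(ρt)_B = 28743.39 (in km·kg/m³).
e = (38.06 − 12.144) − (108851.6 − 28743.39) / 3360 = 2.07 km.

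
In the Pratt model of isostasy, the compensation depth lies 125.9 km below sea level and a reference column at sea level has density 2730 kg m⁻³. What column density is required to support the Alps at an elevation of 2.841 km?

Pratt balance: ρ_ref D = ρ (D + h).
ρ = ρ_ref D/(D + h) = 2730 × 125.9 km/(125.9 km + 2.841 km) = 2670 kg m⁻³.

2670 kg m⁻³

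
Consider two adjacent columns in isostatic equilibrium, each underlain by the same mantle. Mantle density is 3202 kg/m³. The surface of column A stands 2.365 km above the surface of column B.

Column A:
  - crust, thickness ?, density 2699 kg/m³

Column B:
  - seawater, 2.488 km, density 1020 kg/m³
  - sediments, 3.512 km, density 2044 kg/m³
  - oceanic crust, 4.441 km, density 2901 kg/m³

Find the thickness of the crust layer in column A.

Take the compensation level at the base of the deeper column (depth z_c below the surface of column A) and equate Σ ρ_i t_i down to z_c; mantle fills any gap and the z_c terms cancel.
Column A: x×2699 + (z_c − 0 − x)×3202
Column B: 2.365×0 + 2.488×1020 + 3.512×2044 + 4.441×2901 + (z_c − 2.365 − 10.441)×3202
The z_c×3202 term appears on both sides and cancels. Collect the known terms of each column as K = Σ(ρt)_known − 3202 × (depth of known layers): K_A = 0 − 3202×0 = 0; K_B = 22599.629 − 3202×(2.365 + 10.441) = −18405.183.
Balance: K_A − x×(3202 − 2699) = K_B, so x = (K_A − K_B)/(3202 − 2699) = 18405.2/503 = 36.6 km.

36.6 km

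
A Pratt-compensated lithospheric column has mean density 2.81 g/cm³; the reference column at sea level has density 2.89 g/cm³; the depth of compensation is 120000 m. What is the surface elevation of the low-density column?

3420 m

ρ_ref D = ρ (D + h) → h = D (ρ_ref − ρ)/ρ.
h = 120000 m × (2.89 − 2.81)/2.81 = 3420 m.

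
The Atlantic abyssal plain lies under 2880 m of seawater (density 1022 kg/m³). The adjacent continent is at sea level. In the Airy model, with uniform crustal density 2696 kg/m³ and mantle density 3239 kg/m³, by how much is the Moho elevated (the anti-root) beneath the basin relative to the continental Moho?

8880 m

For local isostatic compensation: replacing crust with seawater at the top is compensated by replacing crust with mantle at the base: d (ρ_c − ρ_w) = a (ρ_m − ρ_c).
a = d (ρ_c − ρ_w)/(ρ_m − ρ_c) = 2880 m × 1674/543 = 8880 m.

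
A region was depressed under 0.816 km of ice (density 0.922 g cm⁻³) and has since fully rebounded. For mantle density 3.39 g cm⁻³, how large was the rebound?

0.222 km

Removing the load lets mantle flow back in; uplift u satisfies ρ_ice t = ρ_m u.
u = t ρ_ice/ρ_m = 0.816 km × 0.922/3.39 = 0.222 km.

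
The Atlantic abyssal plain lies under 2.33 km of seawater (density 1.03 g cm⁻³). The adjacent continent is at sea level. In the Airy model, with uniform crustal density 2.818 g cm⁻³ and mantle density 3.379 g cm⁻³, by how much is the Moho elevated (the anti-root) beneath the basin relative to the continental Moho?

Equating mass per unit area of the two columns: replacing crust with seawater at the top is compensated by replacing crust with mantle at the base: d (ρ_c − ρ_w) = a (ρ_m − ρ_c).
a = d (ρ_c − ρ_w)/(ρ_m − ρ_c) = 2.33 km × 1.788/0.561 = 7.43 km.

7.43 km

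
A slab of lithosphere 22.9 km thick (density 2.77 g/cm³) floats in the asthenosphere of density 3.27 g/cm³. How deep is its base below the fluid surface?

19.4 km

Draft d = t ρ_obj/ρ_fluid = 22.9 km × 2.77/3.27 = 19.4 km.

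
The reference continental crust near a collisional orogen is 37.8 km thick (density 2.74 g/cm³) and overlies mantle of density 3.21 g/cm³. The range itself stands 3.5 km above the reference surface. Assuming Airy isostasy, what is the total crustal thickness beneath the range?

Root depth r = h ρ_c / (ρ_m − ρ_c) = 3.5 km × 2.74 / 0.47 = 20.4 km.
Total thickness = T + h + r = 37.8 km + 3.5 km + 20.4 km = 61.7 km.

61.7 km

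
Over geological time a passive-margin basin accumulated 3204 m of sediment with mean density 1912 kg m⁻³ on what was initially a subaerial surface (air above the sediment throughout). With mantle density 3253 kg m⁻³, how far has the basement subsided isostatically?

Subaerial load: s = t ρ_sed / ρ_m = 3204 m × 1912/3253 = 1880 m.

1880 m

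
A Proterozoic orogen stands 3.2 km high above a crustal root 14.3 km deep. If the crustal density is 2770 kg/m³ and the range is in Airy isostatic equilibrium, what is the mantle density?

Airy balance: ρ_c h = (ρ_m − ρ_c) r → ρ_m = ρ_c (1 + h/r).
ρ_m = 2770 × (1 + 3.2 km/14.3 km) = 3390 kg/m³.

3390 kg/m³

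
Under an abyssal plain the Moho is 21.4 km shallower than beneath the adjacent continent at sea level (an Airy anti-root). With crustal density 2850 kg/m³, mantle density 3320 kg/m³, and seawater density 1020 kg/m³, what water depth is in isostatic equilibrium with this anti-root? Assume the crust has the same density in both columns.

Replacing a thickness d of crust by seawater at the top must be balanced by replacing crust with mantle at the base: d (ρ_c − ρ_w) = a (ρ_m − ρ_c).
d = a (ρ_m − ρ_c)/(ρ_c − ρ_w) = 21.4 km × 470/1830 = 5.5 km.

5.5 km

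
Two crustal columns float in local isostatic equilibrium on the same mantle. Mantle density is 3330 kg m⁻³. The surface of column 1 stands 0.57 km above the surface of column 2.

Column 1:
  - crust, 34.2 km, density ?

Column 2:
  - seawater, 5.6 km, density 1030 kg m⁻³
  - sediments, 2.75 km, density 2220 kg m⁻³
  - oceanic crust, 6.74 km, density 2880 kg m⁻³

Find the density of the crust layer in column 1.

Take the compensation level at the base of the deeper column (depth z_c below the surface of column 1) and equate Σ ρ_i t_i down to z_c; mantle fills any gap and the z_c terms cancel.
Column 1: 34.2×ρ + (z_c − 34.2)×3330
Column 2: 0.57×0 + 5.6×1030 + 2.75×2220 + 6.74×2880 + (z_c − 0.57 − 15.09)×3330
The z_c×3330 term appears on both sides and cancels. Collect the known terms of each column as K = Σ(ρt)_known − 3330 × (depth of known layers): K_1 = 0 − 3330×34.2 = −113886; K_2 = 31284.2 − 3330×(0.57 + 15.09) = −20863.6.
Balance: K_1 + 34.2×ρ = K_2, so ρ = (K_2 − K_1)/34.2 = 93022.4/34.2 = 2720 kg m⁻³.

2720 kg m⁻³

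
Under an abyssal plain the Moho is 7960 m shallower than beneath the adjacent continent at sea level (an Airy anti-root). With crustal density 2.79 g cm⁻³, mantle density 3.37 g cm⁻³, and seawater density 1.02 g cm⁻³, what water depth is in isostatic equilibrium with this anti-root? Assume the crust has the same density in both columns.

2610 m

Replacing a thickness d of crust by seawater at the top must be balanced by replacing crust with mantle at the base: d (ρ_c − ρ_w) = a (ρ_m − ρ_c).
d = a (ρ_m − ρ_c)/(ρ_c − ρ_w) = 7960 m × 0.58/1.77 = 2610 m.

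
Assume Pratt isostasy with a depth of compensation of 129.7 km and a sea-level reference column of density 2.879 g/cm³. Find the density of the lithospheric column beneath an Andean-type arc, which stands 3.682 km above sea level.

Pratt balance: ρ_ref D = ρ (D + h).
ρ = ρ_ref D/(D + h) = 2.879 × 129.7 km/(129.7 km + 3.682 km) = 2.8 g/cm³.

2.8 g/cm³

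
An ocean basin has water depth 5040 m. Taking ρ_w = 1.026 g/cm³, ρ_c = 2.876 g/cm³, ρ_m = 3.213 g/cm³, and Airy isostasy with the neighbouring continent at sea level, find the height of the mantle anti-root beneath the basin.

27700 m

Balancing pressure at the compensation depth: replacing crust with seawater at the top is compensated by replacing crust with mantle at the base: d (ρ_c − ρ_w) = a (ρ_m − ρ_c).
a = d (ρ_c − ρ_w)/(ρ_m − ρ_c) = 5040 m × 1.85/0.337 = 27700 m.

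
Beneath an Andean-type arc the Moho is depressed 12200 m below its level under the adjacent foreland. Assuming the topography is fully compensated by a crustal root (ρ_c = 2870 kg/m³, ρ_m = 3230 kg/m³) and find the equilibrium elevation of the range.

Balancing pressure at the compensation depth: ρ_c h = (ρ_m − ρ_c) r.
h = r (ρ_m − ρ_c) / ρ_c = 12200 m × (3230 − 2870) / 2870 = 1530 m.

1530 m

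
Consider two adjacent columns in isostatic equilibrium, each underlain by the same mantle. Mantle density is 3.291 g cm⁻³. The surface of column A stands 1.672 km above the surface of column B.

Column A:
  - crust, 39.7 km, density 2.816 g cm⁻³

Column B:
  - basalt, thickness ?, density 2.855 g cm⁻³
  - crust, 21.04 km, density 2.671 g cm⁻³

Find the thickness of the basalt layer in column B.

0.711 km

Take the compensation level at the base of the deeper column (depth z_c below the surface of column A) and equate Σ ρ_i t_i down to z_c; mantle fills any gap and the z_c terms cancel.
Column A: 39.7×2.816 + (z_c − 39.7)×3.291
Column B: 1.672×0 + x×2.855 + 21.04×2.671 + (z_c − 1.672 − 21.04 − x)×3.291
The z_c×3.291 term appears on both sides and cancels. Collect the known terms of each column as K = Σ(ρt)_known − 3.291 × (depth of known layers): K_A = 111.7952 − 3.291×39.7 = −18.8575; K_B = 56.19784 − 3.291×(1.672 + 21.04) = −18.547352.
Balance: K_A = K_B − x×(3.291 − 2.855), so x = (K_B − K_A)/(3.291 − 2.855) = 0.310148/0.436 = 0.711 km.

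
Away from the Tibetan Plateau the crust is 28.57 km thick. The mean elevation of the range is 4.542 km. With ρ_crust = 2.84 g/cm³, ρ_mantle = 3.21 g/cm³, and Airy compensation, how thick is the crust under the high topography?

68 km

Root depth r = h ρ_c / (ρ_m − ρ_c) = 4.542 km × 2.84 / 0.37 = 34.86 km.
Total thickness = T + h + r = 28.57 km + 4.542 km + 34.86 km = 68 km.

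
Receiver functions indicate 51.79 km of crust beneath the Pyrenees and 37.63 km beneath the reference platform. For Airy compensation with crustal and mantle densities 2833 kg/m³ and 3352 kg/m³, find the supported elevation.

Excess crust Δ = 51.79 km − 37.63 km = 14.16 km, split between elevation h and root r with h + r = Δ.
Airy balance ρ_c h = (ρ_m − ρ_c) r gives r = h ρ_c/(ρ_m − ρ_c), so h (1 + ρ_c/(ρ_m − ρ_c)) = Δ, i.e. h = Δ (ρ_m − ρ_c)/ρ_m.
h = 14.16 km × 519/3352 = 2.19 km.

2.19 km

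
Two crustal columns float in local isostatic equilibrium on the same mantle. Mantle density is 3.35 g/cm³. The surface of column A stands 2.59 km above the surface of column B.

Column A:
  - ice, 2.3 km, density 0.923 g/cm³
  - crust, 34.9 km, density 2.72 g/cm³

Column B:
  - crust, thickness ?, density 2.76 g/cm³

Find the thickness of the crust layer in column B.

Take the compensation level at the base of the deeper column (depth z_c below the surface of column A) and equate Σ ρ_i t_i down to z_c; mantle fills any gap and the z_c terms cancel.
Column A: 2.3×0.923 + 34.9×2.72 + (z_c − 37.2)×3.35
Column B: 2.59×0 + x×2.76 + (z_c − 2.59 − 0 − x)×3.35
The z_c×3.35 term appears on both sides and cancels. Collect the known terms of each column as K = Σ(ρt)_known − 3.35 × (depth of known layers): K_A = 97.0509 − 3.35×37.2 = −27.5691; K_B = 0 − 3.35×(2.59 + 0) = −8.6765.
Balance: K_A = K_B − x×(3.35 − 2.76), so x = (K_B − K_A)/(3.35 − 2.76) = 18.8926/0.59 = 32 km.

32 km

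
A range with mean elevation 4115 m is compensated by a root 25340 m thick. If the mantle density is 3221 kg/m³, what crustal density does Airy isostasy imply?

ρ_c h = (ρ_m − ρ_c) r → ρ_c (h + r) = ρ_m r → ρ_c = ρ_m r / (h + r).
ρ_c = 3221 × 25340 m / (4115 m + 25340 m) = 2770 kg/m³.

2770 kg/m³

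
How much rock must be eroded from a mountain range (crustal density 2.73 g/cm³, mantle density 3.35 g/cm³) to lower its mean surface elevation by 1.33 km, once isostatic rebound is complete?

Net drop Δ = e − u = e − e ρ_c/ρ_m = e (ρ_m − ρ_c)/ρ_m.
e = Δ ρ_m/(ρ_m − ρ_c) = 1.33 km × 3.35/0.62 = 7.19 km.

7.19 km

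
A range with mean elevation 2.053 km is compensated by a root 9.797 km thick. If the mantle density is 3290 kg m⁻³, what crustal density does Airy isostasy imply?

2720 kg m⁻³

ρ_c h = (ρ_m − ρ_c) r → ρ_c (h + r) = ρ_m r → ρ_c = ρ_m r / (h + r).
ρ_c = 3290 × 9.797 km / (2.053 km + 9.797 km) = 2720 kg m⁻³.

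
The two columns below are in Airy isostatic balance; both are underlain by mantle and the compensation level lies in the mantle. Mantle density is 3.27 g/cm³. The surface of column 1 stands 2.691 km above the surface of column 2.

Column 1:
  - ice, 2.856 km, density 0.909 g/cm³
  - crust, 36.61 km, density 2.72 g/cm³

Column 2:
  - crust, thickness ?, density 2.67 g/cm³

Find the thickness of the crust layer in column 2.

30.1 km

Take the compensation level at the base of the deeper column (depth z_c below the surface of column 1) and equate Σ ρ_i t_i down to z_c; mantle fills any gap and the z_c terms cancel.
Column 1: 2.856×0.909 + 36.61×2.72 + (z_c − 39.466)×3.27
Column 2: 2.691×0 + x×2.67 + (z_c − 2.691 − 0 − x)×3.27
The z_c×3.27 term appears on both sides and cancels. Collect the known terms of each column as K = Σ(ρt)_known − 3.27 × (depth of known layers): K_1 = 102.175304 − 3.27×39.466 = −26.878516; K_2 = 0 − 3.27×(2.691 + 0) = −8.79957.
Balance: K_1 = K_2 − x×(3.27 − 2.67), so x = (K_2 − K_1)/(3.27 − 2.67) = 18.0789/0.6 = 30.1 km.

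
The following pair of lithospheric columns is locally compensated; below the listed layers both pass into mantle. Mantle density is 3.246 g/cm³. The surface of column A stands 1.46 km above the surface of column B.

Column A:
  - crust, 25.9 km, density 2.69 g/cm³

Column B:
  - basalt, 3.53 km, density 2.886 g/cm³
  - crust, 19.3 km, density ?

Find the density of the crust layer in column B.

Take the compensation level at the base of the deeper column (depth z_c below the surface of column A) and equate Σ ρ_i t_i down to z_c; mantle fills any gap and the z_c terms cancel.
Column A: 25.9×2.69 + (z_c − 25.9)×3.246
Column B: 1.46×0 + 3.53×2.886 + 19.3×ρ + (z_c − 1.46 − 22.83)×3.246
The z_c×3.246 term appears on both sides and cancels. Collect the known terms of each column as K = Σ(ρt)_known − 3.246 × (depth of known layers): K_A = 69.671 − 3.246×25.9 = −14.4004; K_B = 10.18758 − 3.246×(1.46 + 22.83) = −68.65776.
Balance: K_A = K_B + 19.3×ρ, so ρ = (K_A − K_B)/19.3 = 54.2574/19.3 = 2.81 g/cm³.

2.81 g/cm³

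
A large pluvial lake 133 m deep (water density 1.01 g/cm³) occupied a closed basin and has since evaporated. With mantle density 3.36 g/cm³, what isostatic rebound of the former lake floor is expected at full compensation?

40 m

u = d ρ_w/ρ_m = 133 m × 1.01/3.36 = 40 m.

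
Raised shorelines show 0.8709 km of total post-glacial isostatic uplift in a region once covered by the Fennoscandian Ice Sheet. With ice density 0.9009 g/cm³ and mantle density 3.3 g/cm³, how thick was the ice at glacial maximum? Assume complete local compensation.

3.19 km

u = t ρ_ice/ρ_m → t = u ρ_m/ρ_ice = 0.8709 km × 3.3/0.9009 = 3.19 km.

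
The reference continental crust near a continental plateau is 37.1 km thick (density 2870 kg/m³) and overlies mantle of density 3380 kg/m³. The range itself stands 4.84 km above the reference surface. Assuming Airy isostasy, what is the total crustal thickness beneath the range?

69.2 km

Root depth r = h ρ_c / (ρ_m − ρ_c) = 4.84 km × 2870 / 510 = 27.24 km.
Total thickness = T + h + r = 37.1 km + 4.84 km + 27.24 km = 69.2 km.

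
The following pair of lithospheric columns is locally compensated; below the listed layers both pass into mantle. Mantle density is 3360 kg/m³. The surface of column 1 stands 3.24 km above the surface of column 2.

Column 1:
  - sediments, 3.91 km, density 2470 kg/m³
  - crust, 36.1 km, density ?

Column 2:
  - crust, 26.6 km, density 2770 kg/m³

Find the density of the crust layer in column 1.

Take the compensation level at the base of the deeper column (depth z_c below the surface of column 1) and equate Σ ρ_i t_i down to z_c; mantle fills any gap and the z_c terms cancel.
Column 1: 3.91×2470 + 36.1×ρ + (z_c − 40.01)×3360
Column 2: 3.24×0 + 26.6×2770 + (z_c − 3.24 − 26.6)×3360
The z_c×3360 term appears on both sides and cancels. Collect the known terms of each column as K = Σ(ρt)_known − 3360 × (depth of known layers): K_1 = 9657.7 − 3360×40.01 = −124775.9; K_2 = 73682 − 3360×(3.24 + 26.6) = −26580.4.
Balance: K_1 + 36.1×ρ = K_2, so ρ = (K_2 − K_1)/36.1 = 98195.5/36.1 = 2720 kg/m³.

2720 kg/m³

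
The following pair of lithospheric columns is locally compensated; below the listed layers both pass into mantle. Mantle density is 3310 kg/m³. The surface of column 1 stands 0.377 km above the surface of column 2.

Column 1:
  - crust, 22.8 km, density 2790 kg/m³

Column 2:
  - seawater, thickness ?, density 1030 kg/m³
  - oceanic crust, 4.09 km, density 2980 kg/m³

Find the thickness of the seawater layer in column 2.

Take the compensation level at the base of the deeper column (depth z_c below the surface of column 1) and equate Σ ρ_i t_i down to z_c; mantle fills any gap and the z_c terms cancel.
Column 1: 22.8×2790 + (z_c − 22.8)×3310
Column 2: 0.377×0 + x×1030 + 4.09×2980 + (z_c − 0.377 − 4.09 − x)×3310
The z_c×3310 term appears on both sides and cancels. Collect the known terms of each column as K = Σ(ρt)_known − 3310 × (depth of known layers): K_1 = 63612 − 3310×22.8 = −11856; K_2 = 12188.2 − 3310×(0.377 + 4.09) = −2597.57.
Balance: K_1 = K_2 − x×(3310 − 1030), so x = (K_2 − K_1)/(3310 − 1030) = 9258.43/2280 = 4.06 km.

4.06 km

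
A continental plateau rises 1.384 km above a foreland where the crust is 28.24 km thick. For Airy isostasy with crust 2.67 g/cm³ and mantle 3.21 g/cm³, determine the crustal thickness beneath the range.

Root depth r = h ρ_c / (ρ_m − ρ_c) = 1.384 km × 2.67 / 0.54 = 6.843 km.
Total thickness = T + h + r = 28.24 km + 1.384 km + 6.843 km = 36.5 km.

36.5 km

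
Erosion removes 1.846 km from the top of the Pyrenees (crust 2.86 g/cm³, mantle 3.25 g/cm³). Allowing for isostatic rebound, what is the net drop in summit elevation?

Rebound u = e ρ_c/ρ_m = 1.846 km × 2.86/3.25 = 1.624 km.
Net surface drop = e − u = 1.846 km − 1.624 km = e (ρ_m − ρ_c)/ρ_m = 0.222 km.

0.222 km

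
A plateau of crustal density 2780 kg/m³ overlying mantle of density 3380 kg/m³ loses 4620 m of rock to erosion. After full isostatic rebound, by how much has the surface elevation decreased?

820 m

Rebound u = e ρ_c/ρ_m = 4620 m × 2780/3380 = 3800 m.
Net surface drop = e − u = 4620 m − 3800 m = e (ρ_m − ρ_c)/ρ_m = 820 m.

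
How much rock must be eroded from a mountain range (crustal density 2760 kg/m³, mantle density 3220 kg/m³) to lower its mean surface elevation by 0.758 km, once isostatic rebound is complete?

Net drop Δ = e − u = e − e ρ_c/ρ_m = e (ρ_m − ρ_c)/ρ_m.
e = Δ ρ_m/(ρ_m − ρ_c) = 0.758 km × 3220/460 = 5.31 km.

5.31 km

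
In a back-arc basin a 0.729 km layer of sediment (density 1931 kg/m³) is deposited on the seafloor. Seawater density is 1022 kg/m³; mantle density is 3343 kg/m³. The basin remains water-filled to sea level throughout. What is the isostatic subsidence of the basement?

Submarine loading: the sediment displaces seawater, and the subsidence is in turn flooded, so s (ρ_m − ρ_w) = t (ρ_sed − ρ_w).
s = 0.729 km × (1931 − 1022) / (3343 − 1022) = 0.286 km.

0.286 km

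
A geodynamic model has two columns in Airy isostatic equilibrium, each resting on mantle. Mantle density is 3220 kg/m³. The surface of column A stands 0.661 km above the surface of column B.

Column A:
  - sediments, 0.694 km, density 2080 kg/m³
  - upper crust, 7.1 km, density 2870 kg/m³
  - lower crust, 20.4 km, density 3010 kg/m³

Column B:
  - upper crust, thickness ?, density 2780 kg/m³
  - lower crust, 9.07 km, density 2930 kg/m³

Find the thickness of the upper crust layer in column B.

6.37 km

Take the compensation level at the base of the deeper column (depth z_c below the surface of column A) and equate Σ ρ_i t_i down to z_c; mantle fills any gap and the z_c terms cancel.
Column A: 0.694×2080 + 7.1×2870 + 20.4×3010 + (z_c − 28.194)×3220
Column B: 0.661×0 + x×2780 + 9.07×2930 + (z_c − 0.661 − 9.07 − x)×3220
The z_c×3220 term appears on both sides and cancels. Collect the known terms of each column as K = Σ(ρt)_known − 3220 × (depth of known layers): K_A = 83224.52 − 3220×28.194 = −7560.16; K_B = 26575.1 − 3220×(0.661 + 9.07) = −4758.72.
Balance: K_A = K_B − x×(3220 − 2780), so x = (K_B − K_A)/(3220 − 2780) = 2801.44/440 = 6.37 km.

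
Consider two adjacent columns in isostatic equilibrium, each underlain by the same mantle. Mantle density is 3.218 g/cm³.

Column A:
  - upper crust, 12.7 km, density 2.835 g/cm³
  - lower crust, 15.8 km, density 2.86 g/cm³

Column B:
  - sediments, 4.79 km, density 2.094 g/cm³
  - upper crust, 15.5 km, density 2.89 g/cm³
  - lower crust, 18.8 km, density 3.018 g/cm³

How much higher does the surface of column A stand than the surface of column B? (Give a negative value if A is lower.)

−1.15 km

For any compensation level in the mantle, the mantle terms cancel and isostasy reduces to e = (Σt_A − Σt_B) − (Σ(ρt)_A − Σ(ρt)_B) / ρ_m.
Σt_A = 28.5 km; Σt_B = 39.09 km; Σ(ρt)_A = 81.1925; Σ(ρt)_B = 111.56366 (in km·g/cm³).
e = (28.5 − 39.09) − (81.1925 − 111.56366) / 3.218 = −1.15 km.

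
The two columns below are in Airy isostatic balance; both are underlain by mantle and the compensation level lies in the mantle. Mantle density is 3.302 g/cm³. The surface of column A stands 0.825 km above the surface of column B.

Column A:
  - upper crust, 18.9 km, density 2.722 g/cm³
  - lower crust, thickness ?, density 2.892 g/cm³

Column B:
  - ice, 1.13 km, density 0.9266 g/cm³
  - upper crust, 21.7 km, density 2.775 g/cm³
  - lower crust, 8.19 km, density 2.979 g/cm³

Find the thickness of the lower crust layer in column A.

20.8 km

Take the compensation level at the base of the deeper column (depth z_c below the surface of column A) and equate Σ ρ_i t_i down to z_c; mantle fills any gap and the z_c terms cancel.
Column A: 18.9×2.722 + x×2.892 + (z_c − 18.9 − x)×3.302
Column B: 0.825×0 + 1.13×0.9266 + 21.7×2.775 + 8.19×2.979 + (z_c − 0.825 − 31.02)×3.302
The z_c×3.302 term appears on both sides and cancels. Collect the known terms of each column as K = Σ(ρt)_known − 3.302 × (depth of known layers): K_A = 51.4458 − 3.302×18.9 = −10.962; K_B = 85.662568 − 3.302×(0.825 + 31.02) = −19.489622.
Balance: K_A − x×(3.302 − 2.892) = K_B, so x = (K_A − K_B)/(3.302 − 2.892) = 8.52762/0.41 = 20.8 km.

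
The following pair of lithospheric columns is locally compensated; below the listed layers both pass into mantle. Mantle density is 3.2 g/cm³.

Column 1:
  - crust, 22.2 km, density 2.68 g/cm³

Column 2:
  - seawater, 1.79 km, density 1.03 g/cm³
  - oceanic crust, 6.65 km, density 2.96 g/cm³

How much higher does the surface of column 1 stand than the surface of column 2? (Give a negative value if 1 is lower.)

For any compensation level in the mantle, the mantle terms cancel and isostasy reduces to e = (Σt_1 − Σt_2) − (Σ(ρt)_1 − Σ(ρt)_2) / ρ_m.
Σt_1 = 22.2 km; Σt_2 = 8.44 km; Σ(ρt)_1 = 59.496; Σ(ρt)_2 = 21.5277 (in km·g/cm³).
e = (22.2 − 8.44) − (59.496 − 21.5277) / 3.2 = 1.89 km.

1.89 km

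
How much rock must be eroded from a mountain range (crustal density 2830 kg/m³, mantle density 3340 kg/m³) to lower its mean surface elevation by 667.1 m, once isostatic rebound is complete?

4370 m

Net drop Δ = e − u = e − e ρ_c/ρ_m = e (ρ_m − ρ_c)/ρ_m.
e = Δ ρ_m/(ρ_m − ρ_c) = 667.1 m × 3340/510 = 4370 m.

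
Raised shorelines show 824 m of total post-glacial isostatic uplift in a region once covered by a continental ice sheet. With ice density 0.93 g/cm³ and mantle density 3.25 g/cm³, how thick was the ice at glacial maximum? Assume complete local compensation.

u = t ρ_ice/ρ_m → t = u ρ_m/ρ_ice = 824 m × 3.25/0.93 = 2880 m.

2880 m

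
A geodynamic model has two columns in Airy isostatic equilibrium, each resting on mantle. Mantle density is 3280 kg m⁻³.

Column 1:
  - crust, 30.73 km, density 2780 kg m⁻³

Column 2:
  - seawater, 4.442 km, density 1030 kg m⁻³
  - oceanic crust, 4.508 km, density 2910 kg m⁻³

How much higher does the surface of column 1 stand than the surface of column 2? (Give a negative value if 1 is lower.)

1.13 km

For any compensation level in the mantle, the mantle terms cancel and isostasy reduces to e = (Σt_1 − Σt_2) − (Σ(ρt)_1 − Σ(ρt)_2) / ρ_m.
Σt_1 = 30.73 km; Σt_2 = 8.95 km; Σ(ρt)_1 = 85429.4; Σ(ρt)_2 = 17693.54 (in km·kg m⁻³).
e = (30.73 − 8.95) − (85429.4 − 17693.54) / 3280 = 1.13 km.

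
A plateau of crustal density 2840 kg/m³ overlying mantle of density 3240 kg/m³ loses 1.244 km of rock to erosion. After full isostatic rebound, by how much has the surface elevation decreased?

0.154 km

Rebound u = e ρ_c/ρ_m = 1.244 km × 2840/3240 = 1.09 km.
Net surface drop = e − u = 1.244 km − 1.09 km = e (ρ_m − ρ_c)/ρ_m = 0.154 km.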